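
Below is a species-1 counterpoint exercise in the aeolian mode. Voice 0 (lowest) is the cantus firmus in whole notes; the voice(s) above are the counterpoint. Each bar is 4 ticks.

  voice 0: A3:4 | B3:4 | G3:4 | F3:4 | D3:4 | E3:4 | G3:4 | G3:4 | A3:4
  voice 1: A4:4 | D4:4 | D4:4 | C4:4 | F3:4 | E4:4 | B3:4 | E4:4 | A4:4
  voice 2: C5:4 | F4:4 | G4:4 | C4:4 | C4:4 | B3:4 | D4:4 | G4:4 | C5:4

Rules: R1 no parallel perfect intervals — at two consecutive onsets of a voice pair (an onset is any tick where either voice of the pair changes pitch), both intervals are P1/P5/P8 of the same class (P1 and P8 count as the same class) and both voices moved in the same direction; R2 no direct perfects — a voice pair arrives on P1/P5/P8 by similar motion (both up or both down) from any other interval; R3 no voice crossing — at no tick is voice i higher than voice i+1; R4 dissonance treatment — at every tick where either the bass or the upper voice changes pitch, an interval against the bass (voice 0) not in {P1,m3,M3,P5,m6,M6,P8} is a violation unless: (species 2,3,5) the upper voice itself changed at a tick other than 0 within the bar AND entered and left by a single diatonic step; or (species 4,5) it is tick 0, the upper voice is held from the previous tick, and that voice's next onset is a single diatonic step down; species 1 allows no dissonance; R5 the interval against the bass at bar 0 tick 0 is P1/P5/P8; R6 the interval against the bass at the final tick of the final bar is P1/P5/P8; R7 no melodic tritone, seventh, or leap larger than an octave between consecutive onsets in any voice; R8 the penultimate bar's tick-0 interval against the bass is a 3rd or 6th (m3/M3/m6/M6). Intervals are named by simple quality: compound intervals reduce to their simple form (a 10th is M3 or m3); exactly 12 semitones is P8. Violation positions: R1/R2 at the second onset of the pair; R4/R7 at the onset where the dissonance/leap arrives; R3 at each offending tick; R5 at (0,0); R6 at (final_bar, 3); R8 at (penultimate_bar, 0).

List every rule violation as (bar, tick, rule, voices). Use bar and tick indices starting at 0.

(0, 0, R5, (0, 2))
(1, 0, R4, (0, 2))
(3, 0, R1, (0, 1))
(3, 0, R2, (0, 2))
(3, 0, R2, (1, 2))
(4, 0, R4, (0, 2))
(5, 0, R2, (0, 1))
(5, 0, R3, (1, 2))
(5, 0, R7, (1,))
(5, 1, R3, (1, 2))
(5, 2, R3, (1, 2))
(5, 3, R3, (1, 2))
(6, 0, R1, (0, 2))
(7, 0, R8, (0, 2))
(8, 0, R2, (0, 1))
(8, 3, R6, (0, 2))

bar 0: v0=A3 v1=A4 v2=C5 downbeat m3
bar 1: v0=B3 v1=D4 v2=F4 downbeat TT
bar 2: v0=G3 v1=D4 v2=G4 downbeat P8
bar 3: v0=F3 v1=C4 v2=C4 downbeat P5
bar 4: v0=D3 v1=F3 v2=C4 downbeat m7
bar 5: v0=E3 v1=E4 v2=B3 downbeat P5
bar 6: v0=G3 v1=B3 v2=D4 downbeat P5
bar 7: v0=G3 v1=E4 v2=G4 downbeat P8
bar 8: v0=A3 v1=A4 v2=C5 downbeat m3
  -> R5 @ bar 0 tick 0 v(0, 2): opens on m3
  -> R4 @ bar 1 tick 0 v(0, 2): B3/F4 TT untreated
  -> R1 @ bar 3 tick 0 v(0, 1): G3/D4 P5 -> F3/C4 P5 similar
  -> R2 @ bar 3 tick 0 v(0, 2): G3/G4 P8 -> F3/C4 P5 similar
  -> R2 @ bar 3 tick 0 v(1, 2): D4/G4 P4 -> C4/C4 P1 similar
  -> R4 @ bar 4 tick 0 v(0, 2): D3/C4 m7 untreated
  -> R2 @ bar 5 tick 0 v(0, 1): D3/F3 m3 -> E3/E4 P8 similar
  -> R3 @ bar 5 tick 0 v(1, 2): E4 above B3
  -> R7 @ bar 5 tick 0 v(1,): F3->E4 leap 11st
  -> R3 @ bar 5 tick 1 v(1, 2): E4 above B3
  -> R3 @ bar 5 tick 2 v(1, 2): E4 above B3
  -> R3 @ bar 5 tick 3 v(1, 2): E4 above B3
  -> R1 @ bar 6 tick 0 v(0, 2): E3/B3 P5 -> G3/D4 P5 similar
  -> R8 @ bar 7 tick 0 v(0, 2): penult P8 not 3rd/6th
  -> R2 @ bar 8 tick 0 v(0, 1): G3/E4 M6 -> A3/A4 P8 similar
  -> R6 @ bar 8 tick 3 v(0, 2): closes on m3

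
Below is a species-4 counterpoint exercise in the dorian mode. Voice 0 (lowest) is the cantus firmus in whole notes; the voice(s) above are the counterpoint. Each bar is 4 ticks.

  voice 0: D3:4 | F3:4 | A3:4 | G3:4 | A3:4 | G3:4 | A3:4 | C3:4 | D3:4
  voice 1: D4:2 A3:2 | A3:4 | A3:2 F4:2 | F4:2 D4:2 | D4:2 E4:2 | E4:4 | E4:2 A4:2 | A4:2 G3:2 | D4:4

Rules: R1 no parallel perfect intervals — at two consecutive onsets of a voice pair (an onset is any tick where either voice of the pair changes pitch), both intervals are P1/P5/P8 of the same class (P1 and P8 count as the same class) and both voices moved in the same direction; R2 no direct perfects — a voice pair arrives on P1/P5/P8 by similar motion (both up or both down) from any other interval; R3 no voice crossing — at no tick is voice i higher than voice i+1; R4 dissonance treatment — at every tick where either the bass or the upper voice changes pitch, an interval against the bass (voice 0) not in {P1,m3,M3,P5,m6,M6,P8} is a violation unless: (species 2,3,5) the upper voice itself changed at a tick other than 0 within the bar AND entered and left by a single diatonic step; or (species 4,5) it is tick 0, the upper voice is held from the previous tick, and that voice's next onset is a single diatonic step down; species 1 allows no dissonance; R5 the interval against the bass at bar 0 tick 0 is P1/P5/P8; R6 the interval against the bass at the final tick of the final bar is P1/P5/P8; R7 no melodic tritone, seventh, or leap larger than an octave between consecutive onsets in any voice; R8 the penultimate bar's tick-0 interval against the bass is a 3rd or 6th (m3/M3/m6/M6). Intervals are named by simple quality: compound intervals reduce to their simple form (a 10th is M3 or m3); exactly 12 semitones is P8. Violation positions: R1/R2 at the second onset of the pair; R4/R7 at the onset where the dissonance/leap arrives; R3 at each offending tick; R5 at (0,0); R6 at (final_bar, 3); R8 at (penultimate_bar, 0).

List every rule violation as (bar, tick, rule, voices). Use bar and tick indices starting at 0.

(3, 0, R4, (0, 1))
(4, 0, R4, (0, 1))
(7, 2, R7, (1,))
(8, 0, R2, (0, 1))

bar 0: v0=D3 v1=D4 downbeat P8
bar 1: v0=F3 v1=A3 downbeat M3
bar 2: v0=A3 v1=A3 downbeat P1
bar 3: v0=G3 v1=F4 downbeat m7
bar 4: v0=A3 v1=D4 downbeat P4
bar 5: v0=G3 v1=E4 downbeat M6
bar 6: v0=A3 v1=E4 downbeat P5
bar 7: v0=C3 v1=A4 downbeat M6
bar 8: v0=D3 v1=D4 downbeat P8
  -> R4 @ bar 3 tick 0 v(0, 1): G3/F4 m7 untreated
  -> R4 @ bar 4 tick 0 v(0, 1): A3/D4 P4 untreated
  -> R7 @ bar 7 tick 2 v(1,): A4->G3 leap 14st
  -> R2 @ bar 8 tick 0 v(0, 1): C3/G3 P5 -> D3/D4 P8 similar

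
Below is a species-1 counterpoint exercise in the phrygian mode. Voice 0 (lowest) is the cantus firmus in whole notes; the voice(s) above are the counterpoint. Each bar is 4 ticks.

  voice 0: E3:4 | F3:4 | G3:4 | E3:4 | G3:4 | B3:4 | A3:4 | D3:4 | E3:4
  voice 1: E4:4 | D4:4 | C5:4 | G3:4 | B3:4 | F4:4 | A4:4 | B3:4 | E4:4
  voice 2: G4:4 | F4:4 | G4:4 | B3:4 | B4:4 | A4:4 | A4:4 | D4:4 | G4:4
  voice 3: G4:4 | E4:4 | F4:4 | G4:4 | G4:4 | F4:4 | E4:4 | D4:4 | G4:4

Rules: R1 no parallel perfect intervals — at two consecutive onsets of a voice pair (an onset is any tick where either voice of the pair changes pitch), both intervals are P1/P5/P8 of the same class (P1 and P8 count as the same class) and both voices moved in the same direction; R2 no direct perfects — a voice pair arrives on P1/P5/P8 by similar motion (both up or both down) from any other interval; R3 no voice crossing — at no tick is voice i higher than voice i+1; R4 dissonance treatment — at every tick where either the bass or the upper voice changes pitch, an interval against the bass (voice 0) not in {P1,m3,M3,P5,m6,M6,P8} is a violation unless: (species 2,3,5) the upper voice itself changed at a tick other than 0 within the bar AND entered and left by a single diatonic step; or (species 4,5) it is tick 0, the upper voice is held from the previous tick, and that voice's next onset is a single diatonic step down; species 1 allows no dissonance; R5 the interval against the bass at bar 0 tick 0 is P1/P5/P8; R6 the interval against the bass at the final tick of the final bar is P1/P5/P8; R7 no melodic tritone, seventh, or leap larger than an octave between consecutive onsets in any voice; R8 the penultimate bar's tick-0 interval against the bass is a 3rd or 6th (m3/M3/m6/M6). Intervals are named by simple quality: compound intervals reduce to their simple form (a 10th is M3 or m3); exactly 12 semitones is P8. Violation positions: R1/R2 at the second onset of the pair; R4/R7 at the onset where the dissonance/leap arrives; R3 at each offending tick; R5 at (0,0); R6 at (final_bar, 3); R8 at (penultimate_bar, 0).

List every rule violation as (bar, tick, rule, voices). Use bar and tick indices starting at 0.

(0, 0, R5, (0, 2))
(0, 0, R5, (0, 3))
(1, 0, R3, (2, 3))
(1, 0, R4, (0, 3))
(1, 1, R3, (2, 3))
(1, 2, R3, (2, 3))
(1, 3, R3, (2, 3))
(2, 0, R1, (0, 2))
(2, 0, R2, (1, 3))
(2, 0, R3, (1, 2))
(2, 0, R3, (2, 3))
(2, 0, R4, (0, 1))
(2, 0, R4, (0, 3))
(2, 0, R7, (1,))
(2, 1, R3, (1, 2))
(2, 1, R3, (2, 3))
(2, 2, R3, (1, 2))
(2, 2, R3, (2, 3))
(2, 3, R3, (1, 2))
(2, 3, R3, (2, 3))
(3, 0, R2, (0, 2))
(3, 0, R7, (1,))
(4, 0, R2, (1, 2))
(4, 0, R3, (2, 3))
(4, 1, R3, (2, 3))
(4, 2, R3, (2, 3))
(4, 3, R3, (2, 3))
(5, 0, R3, (2, 3))
(5, 0, R4, (0, 1))
(5, 0, R4, (0, 2))
(5, 0, R4, (0, 3))
(5, 0, R7, (1,))
(5, 1, R3, (2, 3))
(5, 2, R3, (2, 3))
(5, 3, R3, (2, 3))
(6, 0, R2, (0, 3))
(6, 0, R3, (2, 3))
(6, 1, R3, (2, 3))
(6, 2, R3, (2, 3))
(6, 3, R3, (2, 3))
(7, 0, R1, (0, 2))
(7, 0, R2, (0, 3))
(7, 0, R2, (2, 3))
(7, 0, R7, (1,))
(7, 0, R8, (0, 2))
(7, 0, R8, (0, 3))
(8, 0, R1, (2, 3))
(8, 0, R2, (0, 1))
(8, 3, R6, (0, 2))
(8, 3, R6, (0, 3))

bar 0: v0=E3 v1=E4 v2=G4 v3=G4 downbeat m3
bar 1: v0=F3 v1=D4 v2=F4 v3=E4 downbeat M7
bar 2: v0=G3 v1=C5 v2=G4 v3=F4 downbeat m7
bar 3: v0=E3 v1=G3 v2=B3 v3=G4 downbeat m3
bar 4: v0=G3 v1=B3 v2=B4 v3=G4 downbeat P8
bar 5: v0=B3 v1=F4 v2=A4 v3=F4 downbeat TT
bar 6: v0=A3 v1=A4 v2=A4 v3=E4 downbeat P5
bar 7: v0=D3 v1=B3 v2=D4 v3=D4 downbeat P8
bar 8: v0=E3 v1=E4 v2=G4 v3=G4 downbeat m3
  -> R5 @ bar 0 tick 0 v(0, 2): opens on m3
  -> R5 @ bar 0 tick 0 v(0, 3): opens on m3
  -> R3 @ bar 1 tick 0 v(2, 3): F4 above E4
  -> R4 @ bar 1 tick 0 v(0, 3): F3/E4 M7 untreated
  -> R3 @ bar 1 tick 1 v(2, 3): F4 above E4
  -> R3 @ bar 1 tick 2 v(2, 3): F4 above E4
  -> R3 @ bar 1 tick 3 v(2, 3): F4 above E4
  -> R1 @ bar 2 tick 0 v(0, 2): F3/F4 P8 -> G3/G4 P8 similar
  -> R2 @ bar 2 tick 0 v(1, 3): D4/E4 M2 -> C5/F4 P5 similar
  -> R3 @ bar 2 tick 0 v(1, 2): C5 above G4
  -> R3 @ bar 2 tick 0 v(2, 3): G4 above F4
  -> R4 @ bar 2 tick 0 v(0, 1): G3/C5 P4 untreated
  -> R4 @ bar 2 tick 0 v(0, 3): G3/F4 m7 untreated
  -> R7 @ bar 2 tick 0 v(1,): D4->C5 leap 10st
  -> R3 @ bar 2 tick 1 v(1, 2): C5 above G4
  -> R3 @ bar 2 tick 1 v(2, 3): G4 above F4
  -> R3 @ bar 2 tick 2 v(1, 2): C5 above G4
  -> R3 @ bar 2 tick 2 v(2, 3): G4 above F4
  -> R3 @ bar 2 tick 3 v(1, 2): C5 above G4
  -> R3 @ bar 2 tick 3 v(2, 3): G4 above F4
  -> R2 @ bar 3 tick 0 v(0, 2): G3/G4 P8 -> E3/B3 P5 similar
  -> R7 @ bar 3 tick 0 v(1,): C5->G3 leap 17st
  -> R2 @ bar 4 tick 0 v(1, 2): G3/B3 M3 -> B3/B4 P8 similar
  -> R3 @ bar 4 tick 0 v(2, 3): B4 above G4
  -> R3 @ bar 4 tick 1 v(2, 3): B4 above G4
  -> R3 @ bar 4 tick 2 v(2, 3): B4 above G4
  -> R3 @ bar 4 tick 3 v(2, 3): B4 above G4
  -> R3 @ bar 5 tick 0 v(2, 3): A4 above F4
  -> R4 @ bar 5 tick 0 v(0, 1): B3/F4 TT untreated
  -> R4 @ bar 5 tick 0 v(0, 2): B3/A4 m7 untreated
  -> R4 @ bar 5 tick 0 v(0, 3): B3/F4 TT untreated
  -> R7 @ bar 5 tick 0 v(1,): B3->F4 leap 6st
  -> R3 @ bar 5 tick 1 v(2, 3): A4 above F4
  -> R3 @ bar 5 tick 2 v(2, 3): A4 above F4
  -> R3 @ bar 5 tick 3 v(2, 3): A4 above F4
  -> R2 @ bar 6 tick 0 v(0, 3): B3/F4 TT -> A3/E4 P5 similar
  -> R3 @ bar 6 tick 0 v(2, 3): A4 above E4
  -> R3 @ bar 6 tick 1 v(2, 3): A4 above E4
  -> R3 @ bar 6 tick 2 v(2, 3): A4 above E4
  -> R3 @ bar 6 tick 3 v(2, 3): A4 above E4
  -> R1 @ bar 7 tick 0 v(0, 2): A3/A4 P8 -> D3/D4 P8 similar
  -> R2 @ bar 7 tick 0 v(0, 3): A3/E4 P5 -> D3/D4 P8 similar
  -> R2 @ bar 7 tick 0 v(2, 3): A4/E4 P4 -> D4/D4 P1 similar
  -> R7 @ bar 7 tick 0 v(1,): A4->B3 leap 10st
  -> R8 @ bar 7 tick 0 v(0, 2): penult P8 not 3rd/6th
  -> R8 @ bar 7 tick 0 v(0, 3): penult P8 not 3rd/6th
  -> R1 @ bar 8 tick 0 v(2, 3): D4/D4 P1 -> G4/G4 P1 similar
  -> R2 @ bar 8 tick 0 v(0, 1): D3/B3 M6 -> E3/E4 P8 similar
  -> R6 @ bar 8 tick 3 v(0, 2): closes on m3
  -> R6 @ bar 8 tick 3 v(0, 3): closes on m3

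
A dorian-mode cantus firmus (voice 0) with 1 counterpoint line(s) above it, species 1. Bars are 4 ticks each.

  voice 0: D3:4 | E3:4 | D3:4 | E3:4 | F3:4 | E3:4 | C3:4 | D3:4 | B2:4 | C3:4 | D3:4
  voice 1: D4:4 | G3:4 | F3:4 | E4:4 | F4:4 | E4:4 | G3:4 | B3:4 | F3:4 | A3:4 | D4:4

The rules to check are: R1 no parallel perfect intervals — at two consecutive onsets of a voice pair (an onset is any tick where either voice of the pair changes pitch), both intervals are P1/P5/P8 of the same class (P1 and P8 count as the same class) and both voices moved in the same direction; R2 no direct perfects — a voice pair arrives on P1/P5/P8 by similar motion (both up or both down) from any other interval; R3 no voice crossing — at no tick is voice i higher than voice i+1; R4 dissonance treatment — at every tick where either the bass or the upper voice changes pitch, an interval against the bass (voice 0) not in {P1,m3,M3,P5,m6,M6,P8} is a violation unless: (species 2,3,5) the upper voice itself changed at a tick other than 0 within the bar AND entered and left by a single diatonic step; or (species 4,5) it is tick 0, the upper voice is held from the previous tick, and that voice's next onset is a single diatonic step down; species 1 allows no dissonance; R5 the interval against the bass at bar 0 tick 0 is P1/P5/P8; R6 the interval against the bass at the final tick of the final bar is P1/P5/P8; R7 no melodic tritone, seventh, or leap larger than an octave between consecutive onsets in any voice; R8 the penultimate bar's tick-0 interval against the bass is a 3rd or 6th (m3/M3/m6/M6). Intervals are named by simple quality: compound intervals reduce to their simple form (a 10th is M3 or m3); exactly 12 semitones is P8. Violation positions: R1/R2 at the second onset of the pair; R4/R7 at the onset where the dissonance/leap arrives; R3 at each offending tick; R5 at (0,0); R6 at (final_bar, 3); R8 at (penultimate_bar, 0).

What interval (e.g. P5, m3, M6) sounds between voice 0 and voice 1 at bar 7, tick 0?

M6

voice 0=D3 voice 1=B3 -> M6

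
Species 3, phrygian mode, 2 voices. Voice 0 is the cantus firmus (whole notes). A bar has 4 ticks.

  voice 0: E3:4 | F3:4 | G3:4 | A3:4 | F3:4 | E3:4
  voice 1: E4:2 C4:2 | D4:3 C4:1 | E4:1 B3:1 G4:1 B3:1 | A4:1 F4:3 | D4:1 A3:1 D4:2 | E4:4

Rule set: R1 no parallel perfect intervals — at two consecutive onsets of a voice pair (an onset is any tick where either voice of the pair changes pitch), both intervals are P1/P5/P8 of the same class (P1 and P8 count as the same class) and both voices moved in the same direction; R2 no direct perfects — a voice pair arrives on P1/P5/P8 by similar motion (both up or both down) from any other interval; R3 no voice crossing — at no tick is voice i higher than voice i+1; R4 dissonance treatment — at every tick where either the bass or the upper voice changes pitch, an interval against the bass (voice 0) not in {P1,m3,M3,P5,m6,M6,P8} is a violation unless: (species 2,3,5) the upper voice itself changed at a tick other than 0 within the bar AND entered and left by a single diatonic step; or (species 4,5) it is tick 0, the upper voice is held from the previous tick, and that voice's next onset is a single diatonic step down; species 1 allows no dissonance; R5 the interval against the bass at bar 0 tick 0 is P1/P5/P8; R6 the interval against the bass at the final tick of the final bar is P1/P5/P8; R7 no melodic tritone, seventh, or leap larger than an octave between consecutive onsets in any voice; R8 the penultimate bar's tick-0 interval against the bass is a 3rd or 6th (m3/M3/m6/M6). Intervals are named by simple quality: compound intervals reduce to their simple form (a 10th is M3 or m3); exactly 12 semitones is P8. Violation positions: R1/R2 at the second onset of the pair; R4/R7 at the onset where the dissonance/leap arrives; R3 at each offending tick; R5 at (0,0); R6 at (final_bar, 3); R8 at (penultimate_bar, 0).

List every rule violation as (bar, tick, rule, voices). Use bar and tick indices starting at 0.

bar 0: v0=E3 v1=E4 downbeat P8
bar 1: v0=F3 v1=D4 downbeat M6
bar 2: v0=G3 v1=E4 downbeat M6
bar 3: v0=A3 v1=A4 downbeat P8
bar 4: v0=F3 v1=D4 downbeat M6
bar 5: v0=E3 v1=E4 downbeat P8
  -> R2 @ bar 3 tick 0 v(0, 1): G3/B3 M3 -> A3/A4 P8 similar
  -> R7 @ bar 3 tick 0 v(1,): B3->A4 leap 10st

(3, 0, R2, (0, 1))
(3, 0, R7, (1,))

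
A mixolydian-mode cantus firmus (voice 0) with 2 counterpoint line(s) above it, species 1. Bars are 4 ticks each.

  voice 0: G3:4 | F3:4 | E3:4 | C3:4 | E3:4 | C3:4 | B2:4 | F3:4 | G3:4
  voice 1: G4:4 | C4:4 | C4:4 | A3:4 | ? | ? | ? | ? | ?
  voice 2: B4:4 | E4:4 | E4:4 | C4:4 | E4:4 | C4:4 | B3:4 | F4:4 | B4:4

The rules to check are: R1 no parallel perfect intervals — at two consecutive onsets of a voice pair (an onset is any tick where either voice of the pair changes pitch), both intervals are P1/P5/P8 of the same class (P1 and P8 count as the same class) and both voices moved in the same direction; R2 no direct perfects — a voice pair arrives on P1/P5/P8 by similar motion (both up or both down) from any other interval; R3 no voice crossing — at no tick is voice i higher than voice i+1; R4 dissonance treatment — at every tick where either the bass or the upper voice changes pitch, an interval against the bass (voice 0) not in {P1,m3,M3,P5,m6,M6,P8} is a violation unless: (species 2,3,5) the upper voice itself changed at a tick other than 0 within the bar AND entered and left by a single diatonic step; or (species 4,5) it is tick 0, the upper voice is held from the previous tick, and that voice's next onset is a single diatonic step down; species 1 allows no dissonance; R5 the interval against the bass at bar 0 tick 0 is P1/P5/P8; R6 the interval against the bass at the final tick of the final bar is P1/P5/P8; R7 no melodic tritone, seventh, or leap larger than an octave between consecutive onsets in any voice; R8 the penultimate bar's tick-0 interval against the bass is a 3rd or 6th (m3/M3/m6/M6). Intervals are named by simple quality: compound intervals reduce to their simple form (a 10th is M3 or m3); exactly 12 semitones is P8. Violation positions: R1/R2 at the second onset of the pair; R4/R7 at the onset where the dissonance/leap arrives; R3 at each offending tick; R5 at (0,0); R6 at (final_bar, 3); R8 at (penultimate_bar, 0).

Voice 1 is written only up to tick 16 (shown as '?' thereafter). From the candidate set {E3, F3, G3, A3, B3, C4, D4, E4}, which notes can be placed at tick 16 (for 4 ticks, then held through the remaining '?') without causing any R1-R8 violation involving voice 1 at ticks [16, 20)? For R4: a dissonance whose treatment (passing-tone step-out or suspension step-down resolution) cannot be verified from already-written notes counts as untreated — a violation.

E3: legal
F3: violates R4
G3: legal
A3: violates R4
B3: violates R2
C4: legal
D4: violates R4
E4: violates R2

{C4, E3, G3}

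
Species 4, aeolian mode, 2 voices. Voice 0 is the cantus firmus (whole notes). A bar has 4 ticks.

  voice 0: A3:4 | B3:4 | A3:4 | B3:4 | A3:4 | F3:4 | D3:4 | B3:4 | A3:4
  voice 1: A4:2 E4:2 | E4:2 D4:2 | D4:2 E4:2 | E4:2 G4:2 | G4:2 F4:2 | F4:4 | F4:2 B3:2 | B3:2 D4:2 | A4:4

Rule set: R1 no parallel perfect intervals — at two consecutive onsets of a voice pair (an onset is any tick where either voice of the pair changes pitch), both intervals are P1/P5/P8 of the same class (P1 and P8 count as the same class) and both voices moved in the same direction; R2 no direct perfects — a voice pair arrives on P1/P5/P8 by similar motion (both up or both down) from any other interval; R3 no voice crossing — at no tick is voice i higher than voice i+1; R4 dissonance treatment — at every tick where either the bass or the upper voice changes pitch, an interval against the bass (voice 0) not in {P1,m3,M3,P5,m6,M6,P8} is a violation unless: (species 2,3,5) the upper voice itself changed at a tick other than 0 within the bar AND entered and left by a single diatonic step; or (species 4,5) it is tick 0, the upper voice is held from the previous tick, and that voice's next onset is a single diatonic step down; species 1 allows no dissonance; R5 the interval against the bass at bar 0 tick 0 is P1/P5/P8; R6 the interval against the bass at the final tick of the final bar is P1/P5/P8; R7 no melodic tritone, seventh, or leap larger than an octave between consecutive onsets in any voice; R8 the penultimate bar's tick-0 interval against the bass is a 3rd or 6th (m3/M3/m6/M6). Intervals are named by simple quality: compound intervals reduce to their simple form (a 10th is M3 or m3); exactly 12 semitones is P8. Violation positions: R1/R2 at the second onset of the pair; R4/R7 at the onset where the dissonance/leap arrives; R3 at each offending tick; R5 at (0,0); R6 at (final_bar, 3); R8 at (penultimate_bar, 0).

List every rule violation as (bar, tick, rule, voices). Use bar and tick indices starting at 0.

bar 0: v0=A3 v1=A4 downbeat P8
bar 1: v0=B3 v1=E4 downbeat P4
bar 2: v0=A3 v1=D4 downbeat P4
bar 3: v0=B3 v1=E4 downbeat P4
bar 4: v0=A3 v1=G4 downbeat m7
bar 5: v0=F3 v1=F4 downbeat P8
bar 6: v0=D3 v1=F4 downbeat m3
bar 7: v0=B3 v1=B3 downbeat P1
bar 8: v0=A3 v1=A4 downbeat P8
  -> R4 @ bar 2 tick 0 v(0, 1): A3/D4 P4 untreated
  -> R4 @ bar 3 tick 0 v(0, 1): B3/E4 P4 untreated
  -> R7 @ bar 6 tick 2 v(1,): F4->B3 leap 6st
  -> R8 @ bar 7 tick 0 v(0, 1): penult P1 not 3rd/6th

(2, 0, R4, (0, 1))
(3, 0, R4, (0, 1))
(6, 2, R7, (1,))
(7, 0, R8, (0, 1))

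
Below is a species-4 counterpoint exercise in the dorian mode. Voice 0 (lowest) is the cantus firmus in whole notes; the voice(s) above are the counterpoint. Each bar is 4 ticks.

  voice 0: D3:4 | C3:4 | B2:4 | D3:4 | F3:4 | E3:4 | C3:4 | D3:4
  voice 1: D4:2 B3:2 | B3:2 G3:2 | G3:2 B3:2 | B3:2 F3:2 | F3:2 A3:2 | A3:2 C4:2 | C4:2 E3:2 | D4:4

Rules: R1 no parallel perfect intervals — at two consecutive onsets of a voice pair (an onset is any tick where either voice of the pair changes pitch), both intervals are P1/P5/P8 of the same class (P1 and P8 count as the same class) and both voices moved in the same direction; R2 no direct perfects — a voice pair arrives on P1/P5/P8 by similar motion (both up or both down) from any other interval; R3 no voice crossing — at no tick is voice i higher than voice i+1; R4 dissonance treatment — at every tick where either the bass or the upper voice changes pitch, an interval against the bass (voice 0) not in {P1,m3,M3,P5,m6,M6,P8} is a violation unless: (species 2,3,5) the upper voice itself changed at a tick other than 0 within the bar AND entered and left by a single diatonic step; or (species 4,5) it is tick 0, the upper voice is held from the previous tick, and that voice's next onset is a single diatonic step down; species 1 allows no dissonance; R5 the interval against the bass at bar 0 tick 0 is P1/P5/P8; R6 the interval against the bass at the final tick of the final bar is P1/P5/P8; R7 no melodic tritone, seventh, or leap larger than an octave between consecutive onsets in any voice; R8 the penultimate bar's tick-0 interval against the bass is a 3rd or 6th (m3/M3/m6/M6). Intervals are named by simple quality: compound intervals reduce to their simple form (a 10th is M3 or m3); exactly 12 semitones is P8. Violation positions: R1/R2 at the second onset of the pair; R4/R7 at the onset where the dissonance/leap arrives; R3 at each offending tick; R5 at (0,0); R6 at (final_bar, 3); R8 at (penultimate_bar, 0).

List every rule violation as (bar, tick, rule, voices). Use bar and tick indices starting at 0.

(1, 0, R4, (0, 1))
(3, 2, R7, (1,))
(5, 0, R4, (0, 1))
(6, 0, R8, (0, 1))
(7, 0, R2, (0, 1))
(7, 0, R7, (1,))

bar 0: v0=D3 v1=D4 downbeat P8
bar 1: v0=C3 v1=B3 downbeat M7
bar 2: v0=B2 v1=G3 downbeat m6
bar 3: v0=D3 v1=B3 downbeat M6
bar 4: v0=F3 v1=F3 downbeat P1
bar 5: v0=E3 v1=A3 downbeat P4
bar 6: v0=C3 v1=C4 downbeat P8
bar 7: v0=D3 v1=D4 downbeat P8
  -> R4 @ bar 1 tick 0 v(0, 1): C3/B3 M7 untreated
  -> R7 @ bar 3 tick 2 v(1,): B3->F3 leap 6st
  -> R4 @ bar 5 tick 0 v(0, 1): E3/A3 P4 untreated
  -> R8 @ bar 6 tick 0 v(0, 1): penult P8 not 3rd/6th
  -> R2 @ bar 7 tick 0 v(0, 1): C3/E3 M3 -> D3/D4 P8 similar
  -> R7 @ bar 7 tick 0 v(1,): E3->D4 leap 10st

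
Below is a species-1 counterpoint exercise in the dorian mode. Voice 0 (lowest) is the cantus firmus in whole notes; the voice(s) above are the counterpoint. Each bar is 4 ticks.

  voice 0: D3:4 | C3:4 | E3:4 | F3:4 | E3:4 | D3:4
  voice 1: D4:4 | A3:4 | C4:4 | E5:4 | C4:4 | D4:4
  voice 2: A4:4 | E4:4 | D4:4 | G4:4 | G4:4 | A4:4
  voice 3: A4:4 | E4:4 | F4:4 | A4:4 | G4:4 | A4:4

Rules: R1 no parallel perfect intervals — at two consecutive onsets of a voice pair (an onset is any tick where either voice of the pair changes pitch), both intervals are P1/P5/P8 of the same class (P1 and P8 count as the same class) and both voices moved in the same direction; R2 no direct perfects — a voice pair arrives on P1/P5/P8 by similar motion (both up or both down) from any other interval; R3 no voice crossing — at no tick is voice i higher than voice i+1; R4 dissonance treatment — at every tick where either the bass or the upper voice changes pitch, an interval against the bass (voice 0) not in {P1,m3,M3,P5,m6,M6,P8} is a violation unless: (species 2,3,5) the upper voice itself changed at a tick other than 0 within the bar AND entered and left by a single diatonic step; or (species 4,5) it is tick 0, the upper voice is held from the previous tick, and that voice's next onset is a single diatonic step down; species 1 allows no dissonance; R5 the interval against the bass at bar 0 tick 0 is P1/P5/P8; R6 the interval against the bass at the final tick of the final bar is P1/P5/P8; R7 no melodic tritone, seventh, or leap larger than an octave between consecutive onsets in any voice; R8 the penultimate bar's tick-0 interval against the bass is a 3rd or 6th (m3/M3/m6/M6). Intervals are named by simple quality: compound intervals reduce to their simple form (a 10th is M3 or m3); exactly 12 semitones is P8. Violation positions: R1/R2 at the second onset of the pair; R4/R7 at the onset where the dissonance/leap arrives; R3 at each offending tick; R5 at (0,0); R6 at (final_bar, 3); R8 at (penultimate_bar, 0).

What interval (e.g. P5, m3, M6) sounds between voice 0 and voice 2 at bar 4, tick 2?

m3

voice 0=E3 voice 2=G4 -> m3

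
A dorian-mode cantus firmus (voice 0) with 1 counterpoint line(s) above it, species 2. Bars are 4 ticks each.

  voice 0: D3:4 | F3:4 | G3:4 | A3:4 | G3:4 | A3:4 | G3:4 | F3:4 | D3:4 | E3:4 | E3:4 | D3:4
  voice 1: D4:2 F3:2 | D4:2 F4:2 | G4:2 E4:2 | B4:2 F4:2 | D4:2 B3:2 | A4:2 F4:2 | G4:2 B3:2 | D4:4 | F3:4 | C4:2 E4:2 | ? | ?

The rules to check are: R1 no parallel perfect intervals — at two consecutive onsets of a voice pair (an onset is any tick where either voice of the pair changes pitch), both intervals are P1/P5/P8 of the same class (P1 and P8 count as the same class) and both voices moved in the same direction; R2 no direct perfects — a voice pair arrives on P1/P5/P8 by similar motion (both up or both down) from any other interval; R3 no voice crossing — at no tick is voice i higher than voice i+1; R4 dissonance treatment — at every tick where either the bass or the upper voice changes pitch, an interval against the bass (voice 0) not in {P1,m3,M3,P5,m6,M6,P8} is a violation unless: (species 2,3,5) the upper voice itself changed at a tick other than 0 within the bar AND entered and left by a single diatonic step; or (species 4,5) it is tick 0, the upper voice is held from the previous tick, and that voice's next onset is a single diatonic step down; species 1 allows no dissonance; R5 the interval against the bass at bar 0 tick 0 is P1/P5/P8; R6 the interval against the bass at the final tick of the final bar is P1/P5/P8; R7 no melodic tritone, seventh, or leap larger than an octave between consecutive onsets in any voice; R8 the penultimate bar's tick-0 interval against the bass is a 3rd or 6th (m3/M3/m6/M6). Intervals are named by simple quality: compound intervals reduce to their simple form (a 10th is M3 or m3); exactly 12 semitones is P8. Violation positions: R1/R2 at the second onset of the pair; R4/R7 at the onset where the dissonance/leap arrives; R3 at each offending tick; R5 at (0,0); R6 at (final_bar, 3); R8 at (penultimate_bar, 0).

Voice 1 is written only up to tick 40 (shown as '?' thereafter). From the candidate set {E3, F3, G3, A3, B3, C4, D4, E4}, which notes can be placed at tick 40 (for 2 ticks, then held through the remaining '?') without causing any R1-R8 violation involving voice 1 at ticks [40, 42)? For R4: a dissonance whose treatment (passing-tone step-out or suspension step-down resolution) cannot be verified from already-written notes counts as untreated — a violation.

{C4, G3}

E3: violates R8
F3: violates R4,R7,R8
G3: legal
A3: violates R4,R8
B3: violates R8
C4: legal
D4: violates R4,R8
E4: violates R8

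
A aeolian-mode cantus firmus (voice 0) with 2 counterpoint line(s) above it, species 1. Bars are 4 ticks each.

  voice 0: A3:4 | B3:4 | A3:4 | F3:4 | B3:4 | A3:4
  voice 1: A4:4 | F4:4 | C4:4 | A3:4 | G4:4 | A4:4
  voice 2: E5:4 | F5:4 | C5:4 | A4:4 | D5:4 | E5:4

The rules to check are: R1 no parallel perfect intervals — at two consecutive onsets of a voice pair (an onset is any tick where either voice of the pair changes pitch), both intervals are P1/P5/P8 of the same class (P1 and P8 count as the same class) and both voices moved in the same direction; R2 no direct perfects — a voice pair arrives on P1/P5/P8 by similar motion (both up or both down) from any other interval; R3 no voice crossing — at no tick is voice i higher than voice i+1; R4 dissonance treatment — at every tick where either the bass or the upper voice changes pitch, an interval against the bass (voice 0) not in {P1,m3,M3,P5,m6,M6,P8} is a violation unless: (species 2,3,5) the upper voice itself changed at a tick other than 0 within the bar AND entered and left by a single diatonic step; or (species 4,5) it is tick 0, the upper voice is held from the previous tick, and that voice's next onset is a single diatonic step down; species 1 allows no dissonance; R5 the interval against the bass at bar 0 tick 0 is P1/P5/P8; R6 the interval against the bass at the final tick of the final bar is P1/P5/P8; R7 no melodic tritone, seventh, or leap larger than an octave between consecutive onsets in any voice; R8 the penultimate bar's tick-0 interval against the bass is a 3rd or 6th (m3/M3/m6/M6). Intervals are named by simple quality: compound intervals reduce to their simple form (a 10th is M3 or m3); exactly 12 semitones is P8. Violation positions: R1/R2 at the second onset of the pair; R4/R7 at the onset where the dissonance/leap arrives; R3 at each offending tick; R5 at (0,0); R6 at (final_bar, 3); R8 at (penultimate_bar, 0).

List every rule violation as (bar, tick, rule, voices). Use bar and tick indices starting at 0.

(1, 0, R4, (0, 1))
(1, 0, R4, (0, 2))
(2, 0, R1, (1, 2))
(3, 0, R1, (1, 2))
(4, 0, R2, (1, 2))
(4, 0, R7, (0,))
(4, 0, R7, (1,))
(5, 0, R1, (1, 2))

bar 0: v0=A3 v1=A4 v2=E5 downbeat P5
bar 1: v0=B3 v1=F4 v2=F5 downbeat TT
bar 2: v0=A3 v1=C4 v2=C5 downbeat m3
bar 3: v0=F3 v1=A3 v2=A4 downbeat M3
bar 4: v0=B3 v1=G4 v2=D5 downbeat m3
bar 5: v0=A3 v1=A4 v2=E5 downbeat P5
  -> R4 @ bar 1 tick 0 v(0, 1): B3/F4 TT untreated
  -> R4 @ bar 1 tick 0 v(0, 2): B3/F5 TT untreated
  -> R1 @ bar 2 tick 0 v(1, 2): F4/F5 P8 -> C4/C5 P8 similar
  -> R1 @ bar 3 tick 0 v(1, 2): C4/C5 P8 -> A3/A4 P8 similar
  -> R2 @ bar 4 tick 0 v(1, 2): A3/A4 P8 -> G4/D5 P5 similar
  -> R7 @ bar 4 tick 0 v(0,): F3->B3 leap 6st
  -> R7 @ bar 4 tick 0 v(1,): A3->G4 leap 10st
  -> R1 @ bar 5 tick 0 v(1, 2): G4/D5 P5 -> A4/E5 P5 similar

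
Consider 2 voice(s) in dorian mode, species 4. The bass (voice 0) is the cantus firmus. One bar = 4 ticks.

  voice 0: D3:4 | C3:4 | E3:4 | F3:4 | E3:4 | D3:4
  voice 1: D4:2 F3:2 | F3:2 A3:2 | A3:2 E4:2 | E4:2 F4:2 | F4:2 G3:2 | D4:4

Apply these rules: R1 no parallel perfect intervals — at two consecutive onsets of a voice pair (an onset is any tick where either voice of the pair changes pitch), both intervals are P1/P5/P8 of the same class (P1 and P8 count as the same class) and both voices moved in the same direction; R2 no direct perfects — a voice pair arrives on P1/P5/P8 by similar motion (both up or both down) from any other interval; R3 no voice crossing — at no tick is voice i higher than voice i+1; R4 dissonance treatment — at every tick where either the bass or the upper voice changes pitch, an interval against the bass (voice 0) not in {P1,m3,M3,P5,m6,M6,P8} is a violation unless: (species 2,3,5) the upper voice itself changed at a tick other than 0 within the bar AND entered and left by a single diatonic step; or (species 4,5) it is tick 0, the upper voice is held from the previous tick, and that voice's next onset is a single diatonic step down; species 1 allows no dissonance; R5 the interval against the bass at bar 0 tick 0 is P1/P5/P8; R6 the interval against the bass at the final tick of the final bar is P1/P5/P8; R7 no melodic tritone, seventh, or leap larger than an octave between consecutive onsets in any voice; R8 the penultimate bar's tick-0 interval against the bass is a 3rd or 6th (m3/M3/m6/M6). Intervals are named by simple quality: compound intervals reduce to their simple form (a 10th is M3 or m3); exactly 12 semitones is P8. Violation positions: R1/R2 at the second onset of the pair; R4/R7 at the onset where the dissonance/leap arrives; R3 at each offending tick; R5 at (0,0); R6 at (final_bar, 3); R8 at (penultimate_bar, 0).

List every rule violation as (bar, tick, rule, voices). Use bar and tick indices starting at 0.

bar 0: v0=D3 v1=D4 downbeat P8
bar 1: v0=C3 v1=F3 downbeat P4
bar 2: v0=E3 v1=A3 downbeat P4
bar 3: v0=F3 v1=E4 downbeat M7
bar 4: v0=E3 v1=F4 downbeat m2
bar 5: v0=D3 v1=D4 downbeat P8
  -> R4 @ bar 1 tick 0 v(0, 1): C3/F3 P4 untreated
  -> R4 @ bar 2 tick 0 v(0, 1): E3/A3 P4 untreated
  -> R4 @ bar 3 tick 0 v(0, 1): F3/E4 M7 untreated
  -> R4 @ bar 4 tick 0 v(0, 1): E3/F4 m2 untreated
  -> R8 @ bar 4 tick 0 v(0, 1): penult m2 not 3rd/6th
  -> R7 @ bar 4 tick 2 v(1,): F4->G3 leap 10st

(1, 0, R4, (0, 1))
(2, 0, R4, (0, 1))
(3, 0, R4, (0, 1))
(4, 0, R4, (0, 1))
(4, 0, R8, (0, 1))
(4, 2, R7, (1,))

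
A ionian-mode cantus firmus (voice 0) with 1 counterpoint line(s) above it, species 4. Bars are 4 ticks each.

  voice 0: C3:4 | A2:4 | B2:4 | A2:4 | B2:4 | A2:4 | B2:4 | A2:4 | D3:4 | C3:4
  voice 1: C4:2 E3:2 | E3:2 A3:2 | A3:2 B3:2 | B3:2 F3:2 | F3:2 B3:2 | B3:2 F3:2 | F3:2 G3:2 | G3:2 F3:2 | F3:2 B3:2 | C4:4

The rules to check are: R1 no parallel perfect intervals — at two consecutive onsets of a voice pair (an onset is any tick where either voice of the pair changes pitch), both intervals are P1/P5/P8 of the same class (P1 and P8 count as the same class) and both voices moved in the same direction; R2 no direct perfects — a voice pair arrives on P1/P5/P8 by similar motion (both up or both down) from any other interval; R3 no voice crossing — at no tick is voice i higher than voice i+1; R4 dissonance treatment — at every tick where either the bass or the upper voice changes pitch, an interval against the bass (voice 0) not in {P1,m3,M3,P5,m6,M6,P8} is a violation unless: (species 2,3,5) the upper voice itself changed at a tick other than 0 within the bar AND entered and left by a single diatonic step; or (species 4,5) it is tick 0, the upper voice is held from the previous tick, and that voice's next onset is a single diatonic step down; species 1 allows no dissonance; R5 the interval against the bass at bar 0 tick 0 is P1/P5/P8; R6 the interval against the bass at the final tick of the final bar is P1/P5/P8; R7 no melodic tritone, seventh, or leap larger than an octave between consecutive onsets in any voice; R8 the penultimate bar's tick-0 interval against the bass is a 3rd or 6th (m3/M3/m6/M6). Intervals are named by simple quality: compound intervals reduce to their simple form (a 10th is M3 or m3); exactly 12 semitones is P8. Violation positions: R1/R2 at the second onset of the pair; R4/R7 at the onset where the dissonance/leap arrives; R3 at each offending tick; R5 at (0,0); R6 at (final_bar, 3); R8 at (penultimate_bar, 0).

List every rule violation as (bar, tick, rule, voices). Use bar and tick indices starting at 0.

bar 0: v0=C3 v1=C4 downbeat P8
bar 1: v0=A2 v1=E3 downbeat P5
bar 2: v0=B2 v1=A3 downbeat m7
bar 3: v0=A2 v1=B3 downbeat M2
bar 4: v0=B2 v1=F3 downbeat TT
bar 5: v0=A2 v1=B3 downbeat M2
bar 6: v0=B2 v1=F3 downbeat TT
bar 7: v0=A2 v1=G3 downbeat m7
bar 8: v0=D3 v1=F3 downbeat m3
bar 9: v0=C3 v1=C4 downbeat P8
  -> R4 @ bar 2 tick 0 v(0, 1): B2/A3 m7 untreated
  -> R4 @ bar 3 tick 0 v(0, 1): A2/B3 M2 untreated
  -> R7 @ bar 3 tick 2 v(1,): B3->F3 leap 6st
  -> R4 @ bar 4 tick 0 v(0, 1): B2/F3 TT untreated
  -> R7 @ bar 4 tick 2 v(1,): F3->B3 leap 6st
  -> R4 @ bar 5 tick 0 v(0, 1): A2/B3 M2 untreated
  -> R7 @ bar 5 tick 2 v(1,): B3->F3 leap 6st
  -> R4 @ bar 6 tick 0 v(0, 1): B2/F3 TT untreated
  -> R7 @ bar 8 tick 2 v(1,): F3->B3 leap 6st

(2, 0, R4, (0, 1))
(3, 0, R4, (0, 1))
(3, 2, R7, (1,))
(4, 0, R4, (0, 1))
(4, 2, R7, (1,))
(5, 0, R4, (0, 1))
(5, 2, R7, (1,))
(6, 0, R4, (0, 1))
(8, 2, R7, (1,))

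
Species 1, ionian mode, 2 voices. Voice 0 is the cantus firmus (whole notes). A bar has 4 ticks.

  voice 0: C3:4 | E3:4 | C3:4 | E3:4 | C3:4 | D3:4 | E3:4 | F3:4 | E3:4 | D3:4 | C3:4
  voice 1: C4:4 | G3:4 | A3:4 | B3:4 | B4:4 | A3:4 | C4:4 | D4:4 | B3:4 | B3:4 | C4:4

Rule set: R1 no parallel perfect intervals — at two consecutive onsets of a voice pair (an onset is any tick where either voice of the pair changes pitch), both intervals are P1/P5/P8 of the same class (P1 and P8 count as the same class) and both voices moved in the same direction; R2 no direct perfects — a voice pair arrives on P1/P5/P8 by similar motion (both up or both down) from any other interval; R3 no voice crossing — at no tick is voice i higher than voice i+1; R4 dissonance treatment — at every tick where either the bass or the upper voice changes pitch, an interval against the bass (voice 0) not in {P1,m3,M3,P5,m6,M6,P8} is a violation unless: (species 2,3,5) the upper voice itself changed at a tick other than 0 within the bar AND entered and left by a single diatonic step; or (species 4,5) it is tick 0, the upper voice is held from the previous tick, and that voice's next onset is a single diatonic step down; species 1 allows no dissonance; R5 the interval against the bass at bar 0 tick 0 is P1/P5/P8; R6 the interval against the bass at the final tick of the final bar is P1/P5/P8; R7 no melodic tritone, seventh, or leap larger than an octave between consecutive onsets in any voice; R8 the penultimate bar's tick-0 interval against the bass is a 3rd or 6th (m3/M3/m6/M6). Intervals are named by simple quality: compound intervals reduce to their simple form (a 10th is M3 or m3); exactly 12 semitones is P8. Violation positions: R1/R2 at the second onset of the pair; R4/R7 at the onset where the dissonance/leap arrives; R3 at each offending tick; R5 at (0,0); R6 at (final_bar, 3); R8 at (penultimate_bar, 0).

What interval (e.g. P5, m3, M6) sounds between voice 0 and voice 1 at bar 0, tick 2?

voice 0=C3 voice 1=C4 -> P8

P8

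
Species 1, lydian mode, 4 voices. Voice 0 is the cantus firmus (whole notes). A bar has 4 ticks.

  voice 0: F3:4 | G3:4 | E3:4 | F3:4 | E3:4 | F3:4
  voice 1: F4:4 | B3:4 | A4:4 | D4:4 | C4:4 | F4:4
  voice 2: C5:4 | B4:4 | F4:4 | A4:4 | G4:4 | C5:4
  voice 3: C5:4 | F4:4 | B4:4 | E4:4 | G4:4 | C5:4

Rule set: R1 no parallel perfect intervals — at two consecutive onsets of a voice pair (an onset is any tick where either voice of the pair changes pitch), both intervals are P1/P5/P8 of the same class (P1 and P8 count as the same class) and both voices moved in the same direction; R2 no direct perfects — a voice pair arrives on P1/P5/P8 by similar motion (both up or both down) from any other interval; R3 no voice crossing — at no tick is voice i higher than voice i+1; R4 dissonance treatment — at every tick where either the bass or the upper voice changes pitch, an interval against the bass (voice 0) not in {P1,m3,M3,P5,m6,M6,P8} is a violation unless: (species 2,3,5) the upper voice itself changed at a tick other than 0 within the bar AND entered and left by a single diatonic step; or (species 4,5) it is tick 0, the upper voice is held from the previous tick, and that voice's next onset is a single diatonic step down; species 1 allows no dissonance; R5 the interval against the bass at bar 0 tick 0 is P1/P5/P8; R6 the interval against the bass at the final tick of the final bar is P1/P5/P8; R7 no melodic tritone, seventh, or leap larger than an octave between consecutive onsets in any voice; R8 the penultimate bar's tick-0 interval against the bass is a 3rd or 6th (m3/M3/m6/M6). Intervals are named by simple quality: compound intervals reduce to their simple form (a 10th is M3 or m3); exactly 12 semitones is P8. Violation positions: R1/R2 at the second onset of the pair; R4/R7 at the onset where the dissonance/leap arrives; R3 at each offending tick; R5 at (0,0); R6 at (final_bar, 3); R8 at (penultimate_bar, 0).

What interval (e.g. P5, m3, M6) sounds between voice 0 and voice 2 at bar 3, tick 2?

M3

voice 0=F3 voice 2=A4 -> M3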